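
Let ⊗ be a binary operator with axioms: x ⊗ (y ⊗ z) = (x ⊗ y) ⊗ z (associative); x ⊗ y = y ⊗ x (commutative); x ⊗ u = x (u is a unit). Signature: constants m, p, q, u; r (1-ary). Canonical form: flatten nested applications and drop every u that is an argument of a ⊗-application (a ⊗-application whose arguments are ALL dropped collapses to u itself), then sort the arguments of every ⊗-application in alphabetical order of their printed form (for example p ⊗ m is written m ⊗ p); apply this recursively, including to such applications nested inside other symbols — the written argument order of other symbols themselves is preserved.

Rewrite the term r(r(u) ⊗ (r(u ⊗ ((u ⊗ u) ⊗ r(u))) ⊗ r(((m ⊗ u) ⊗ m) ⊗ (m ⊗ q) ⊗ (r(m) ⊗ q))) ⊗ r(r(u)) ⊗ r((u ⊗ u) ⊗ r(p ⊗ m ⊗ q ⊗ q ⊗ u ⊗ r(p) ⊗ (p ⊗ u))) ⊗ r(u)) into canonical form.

Answer: r(r(m ⊗ m ⊗ m ⊗ q ⊗ q ⊗ r(m)) ⊗ r(r(m ⊗ p ⊗ p ⊗ q ⊗ q ⊗ r(p))) ⊗ r(r(u)) ⊗ r(r(u)) ⊗ r(u) ⊗ r(u))

Derivation:
Focus inside:  r(u) ⊗ (r(u ⊗ ((u ⊗ u) ⊗ r(u))) ⊗ r(((m ⊗ u) ⊗ m) ⊗ (m ⊗ q) ⊗ (r(m) ⊗ q))) ⊗ r(r(u)) ⊗ r((u ⊗ u) ⊗ r(p ⊗ m ⊗ q ⊗ q ⊗ u ⊗ r(p) ⊗ (p ⊗ u))) ⊗ r(u)
Flatten:  r(u) ⊗ r(u ⊗ ((u ⊗ u) ⊗ r(u))) ⊗ r(((m ⊗ u) ⊗ m) ⊗ (m ⊗ q) ⊗ (r(m) ⊗ q)) ⊗ r(r(u)) ⊗ r((u ⊗ u) ⊗ r(p ⊗ m ⊗ q ⊗ q ⊗ u ⊗ r(p) ⊗ (p ⊗ u))) ⊗ r(u)
Simplify inside:  r(u ⊗ ((u ⊗ u) ⊗ r(u)))  →  r(r(u))
Inside:  r(((m ⊗ u) ⊗ m) ⊗ (m ⊗ q) ⊗ (r(m) ⊗ q))  →  r(m ⊗ m ⊗ m ⊗ q ⊗ q ⊗ r(m))
Canonicalize subterm:  r((u ⊗ u) ⊗ r(p ⊗ m ⊗ q ⊗ q ⊗ u ⊗ r(p) ⊗ (p ⊗ u)))  →  r(r(m ⊗ p ⊗ p ⊗ q ⊗ q ⊗ r(p)))
Sort:  r(m ⊗ m ⊗ m ⊗ q ⊗ q ⊗ r(m)) ⊗ r(r(m ⊗ p ⊗ p ⊗ q ⊗ q ⊗ r(p))) ⊗ r(r(u)) ⊗ r(r(u)) ⊗ r(u) ⊗ r(u)
Put back:  r(r(m ⊗ m ⊗ m ⊗ q ⊗ q ⊗ r(m)) ⊗ r(r(m ⊗ p ⊗ p ⊗ q ⊗ q ⊗ r(p))) ⊗ r(r(u)) ⊗ r(r(u)) ⊗ r(u) ⊗ r(u))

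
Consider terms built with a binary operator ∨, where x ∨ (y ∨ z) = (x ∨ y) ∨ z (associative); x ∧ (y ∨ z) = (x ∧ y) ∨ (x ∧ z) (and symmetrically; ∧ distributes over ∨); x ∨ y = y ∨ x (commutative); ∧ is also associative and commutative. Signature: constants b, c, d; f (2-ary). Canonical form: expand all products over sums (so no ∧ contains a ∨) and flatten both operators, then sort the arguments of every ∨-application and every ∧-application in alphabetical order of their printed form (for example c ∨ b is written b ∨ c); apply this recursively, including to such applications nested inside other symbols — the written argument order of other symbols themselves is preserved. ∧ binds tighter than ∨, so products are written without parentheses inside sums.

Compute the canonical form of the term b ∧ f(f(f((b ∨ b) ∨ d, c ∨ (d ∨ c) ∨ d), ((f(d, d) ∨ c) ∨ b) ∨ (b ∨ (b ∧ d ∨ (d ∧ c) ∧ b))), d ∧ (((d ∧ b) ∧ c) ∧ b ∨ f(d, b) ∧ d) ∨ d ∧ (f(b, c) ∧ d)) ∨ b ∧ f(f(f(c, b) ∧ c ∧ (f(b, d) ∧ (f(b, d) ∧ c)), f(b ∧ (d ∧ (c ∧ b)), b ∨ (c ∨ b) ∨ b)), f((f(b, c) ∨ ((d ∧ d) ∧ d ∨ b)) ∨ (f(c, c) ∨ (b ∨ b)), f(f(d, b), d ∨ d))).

Answer: b ∧ f(f(c ∧ c ∧ f(b, d) ∧ f(b, d) ∧ f(c, b), f(b ∧ b ∧ c ∧ d, b ∨ b ∨ b ∨ c)), f(b ∨ b ∨ b ∨ d ∧ d ∧ d ∨ f(b, c) ∨ f(c, c), f(f(d, b), d ∨ d))) ∨ b ∧ f(f(f(b ∨ b ∨ d, c ∨ c ∨ d ∨ d), b ∨ b ∨ b ∧ c ∧ d ∨ b ∧ d ∨ c ∨ f(d, d)), b ∧ b ∧ c ∧ d ∧ d ∨ d ∧ d ∧ f(b, c) ∨ d ∧ d ∧ f(d, b))

Derivation:
Expand:  b ∧ f(f(f(b ∨ b ∨ d, c ∨ c ∨ d ∨ d), b ∨ b ∨ b ∧ c ∧ d ∨ b ∧ d ∨ c ∨ f(d, d)), b ∧ b ∧ c ∧ d ∧ d ∨ d ∧ d ∧ f(b, c) ∨ d ∧ d ∧ f(d, b)) ∨ b ∧ f(f(c ∧ c ∧ f(b, d) ∧ f(b, d) ∧ f(c, b), f(b ∧ b ∧ c ∧ d, b ∨ b ∨ b ∨ c)), f(b ∨ b ∨ b ∨ d ∧ d ∧ d ∨ f(b, c) ∨ f(c, c), f(f(d, b), d ∨ d)))
Sort:  b ∧ f(f(c ∧ c ∧ f(b, d) ∧ f(b, d) ∧ f(c, b), f(b ∧ b ∧ c ∧ d, b ∨ b ∨ b ∨ c)), f(b ∨ b ∨ b ∨ d ∧ d ∧ d ∨ f(b, c) ∨ f(c, c), f(f(d, b), d ∨ d))) ∨ b ∧ f(f(f(b ∨ b ∨ d, c ∨ c ∨ d ∨ d), b ∨ b ∨ b ∧ c ∧ d ∨ b ∧ d ∨ c ∨ f(d, d)), b ∧ b ∧ c ∧ d ∧ d ∨ d ∧ d ∧ f(b, c) ∨ d ∧ d ∧ f(d, b))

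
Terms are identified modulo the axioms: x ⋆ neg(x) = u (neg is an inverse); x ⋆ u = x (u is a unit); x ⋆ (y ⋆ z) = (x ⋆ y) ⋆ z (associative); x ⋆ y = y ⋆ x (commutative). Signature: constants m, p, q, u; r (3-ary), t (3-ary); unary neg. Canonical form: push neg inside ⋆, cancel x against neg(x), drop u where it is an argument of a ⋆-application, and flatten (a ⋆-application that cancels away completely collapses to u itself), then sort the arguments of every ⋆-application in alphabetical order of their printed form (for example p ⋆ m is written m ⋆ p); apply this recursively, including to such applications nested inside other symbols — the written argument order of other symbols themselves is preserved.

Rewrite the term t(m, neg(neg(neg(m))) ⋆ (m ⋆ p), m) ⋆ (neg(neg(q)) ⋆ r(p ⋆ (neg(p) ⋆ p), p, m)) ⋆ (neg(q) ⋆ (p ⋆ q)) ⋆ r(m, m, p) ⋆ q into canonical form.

Push neg inside:  distribute neg over ⋆ and collapse double neg
Combine occurrences:  t(m, p, m) ⋆ q ⋆ q ⋆ r(p, p, m) ⋆ p ⋆ r(m, m, p)
Order the arguments:  p ⋆ q ⋆ q ⋆ r(m, m, p) ⋆ r(p, p, m) ⋆ t(m, p, m)

Answer: p ⋆ q ⋆ q ⋆ r(m, m, p) ⋆ r(p, p, m) ⋆ t(m, p, m)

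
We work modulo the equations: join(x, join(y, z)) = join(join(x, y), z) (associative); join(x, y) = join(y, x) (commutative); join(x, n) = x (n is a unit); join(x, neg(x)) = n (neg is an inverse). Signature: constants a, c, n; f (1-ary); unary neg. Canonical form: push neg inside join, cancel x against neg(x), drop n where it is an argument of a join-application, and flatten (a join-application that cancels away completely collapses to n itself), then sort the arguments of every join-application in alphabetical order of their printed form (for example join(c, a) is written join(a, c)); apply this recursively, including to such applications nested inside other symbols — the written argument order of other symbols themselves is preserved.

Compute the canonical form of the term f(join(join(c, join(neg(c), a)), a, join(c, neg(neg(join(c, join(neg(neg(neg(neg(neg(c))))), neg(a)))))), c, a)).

Work inside:  join(join(c, join(neg(c), a)), a, join(c, neg(neg(join(c, join(neg(neg(neg(neg(neg(c))))), neg(a)))))), c, a)
Push neg inside:  distribute neg over join and collapse double neg
Collect:  join(c, c, a, a)
Sort arguments:  join(a, a, c, c)
Put back:  f(join(a, a, c, c))

Answer: f(join(a, a, c, c))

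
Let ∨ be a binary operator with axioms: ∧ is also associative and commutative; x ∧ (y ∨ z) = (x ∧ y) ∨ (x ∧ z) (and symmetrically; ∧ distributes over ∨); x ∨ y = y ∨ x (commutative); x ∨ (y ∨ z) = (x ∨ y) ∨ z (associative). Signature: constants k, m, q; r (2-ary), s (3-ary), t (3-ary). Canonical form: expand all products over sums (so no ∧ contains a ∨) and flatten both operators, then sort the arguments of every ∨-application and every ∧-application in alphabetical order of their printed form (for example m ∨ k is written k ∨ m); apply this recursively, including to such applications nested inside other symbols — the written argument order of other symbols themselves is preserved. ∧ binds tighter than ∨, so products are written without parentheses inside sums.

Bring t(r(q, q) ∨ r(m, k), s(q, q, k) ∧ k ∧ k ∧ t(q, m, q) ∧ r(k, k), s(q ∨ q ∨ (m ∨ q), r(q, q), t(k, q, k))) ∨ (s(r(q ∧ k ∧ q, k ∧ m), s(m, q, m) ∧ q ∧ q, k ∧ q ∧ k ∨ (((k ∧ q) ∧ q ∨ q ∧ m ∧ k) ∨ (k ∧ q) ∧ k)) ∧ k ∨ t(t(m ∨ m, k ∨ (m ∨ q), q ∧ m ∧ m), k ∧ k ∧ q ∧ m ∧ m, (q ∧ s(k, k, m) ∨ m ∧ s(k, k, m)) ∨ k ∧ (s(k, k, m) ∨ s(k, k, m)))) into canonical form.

Expand products over sums:  t(r(m, k) ∨ r(q, q), k ∧ k ∧ r(k, k) ∧ s(q, q, k) ∧ t(q, m, q), s(m ∨ q ∨ q ∨ q, r(q, q), t(k, q, k))) ∨ k ∧ s(r(k ∧ q ∧ q, k ∧ m), q ∧ q ∧ s(m, q, m), k ∧ k ∧ q ∨ k ∧ k ∧ q ∨ k ∧ m ∧ q ∨ k ∧ q ∧ q) ∨ t(t(m ∨ m, k ∨ m ∨ q, m ∧ m ∧ q), k ∧ k ∧ m ∧ m ∧ q, k ∧ s(k, k, m) ∨ k ∧ s(k, k, m) ∨ m ∧ s(k, k, m) ∨ q ∧ s(k, k, m))
Sort:  k ∧ s(r(k ∧ q ∧ q, k ∧ m), q ∧ q ∧ s(m, q, m), k ∧ k ∧ q ∨ k ∧ k ∧ q ∨ k ∧ m ∧ q ∨ k ∧ q ∧ q) ∨ t(r(m, k) ∨ r(q, q), k ∧ k ∧ r(k, k) ∧ s(q, q, k) ∧ t(q, m, q), s(m ∨ q ∨ q ∨ q, r(q, q), t(k, q, k))) ∨ t(t(m ∨ m, k ∨ m ∨ q, m ∧ m ∧ q), k ∧ k ∧ m ∧ m ∧ q, k ∧ s(k, k, m) ∨ k ∧ s(k, k, m) ∨ m ∧ s(k, k, m) ∨ q ∧ s(k, k, m))

Answer: k ∧ s(r(k ∧ q ∧ q, k ∧ m), q ∧ q ∧ s(m, q, m), k ∧ k ∧ q ∨ k ∧ k ∧ q ∨ k ∧ m ∧ q ∨ k ∧ q ∧ q) ∨ t(r(m, k) ∨ r(q, q), k ∧ k ∧ r(k, k) ∧ s(q, q, k) ∧ t(q, m, q), s(m ∨ q ∨ q ∨ q, r(q, q), t(k, q, k))) ∨ t(t(m ∨ m, k ∨ m ∨ q, m ∧ m ∧ q), k ∧ k ∧ m ∧ m ∧ q, k ∧ s(k, k, m) ∨ k ∧ s(k, k, m) ∨ m ∧ s(k, k, m) ∨ q ∧ s(k, k, m))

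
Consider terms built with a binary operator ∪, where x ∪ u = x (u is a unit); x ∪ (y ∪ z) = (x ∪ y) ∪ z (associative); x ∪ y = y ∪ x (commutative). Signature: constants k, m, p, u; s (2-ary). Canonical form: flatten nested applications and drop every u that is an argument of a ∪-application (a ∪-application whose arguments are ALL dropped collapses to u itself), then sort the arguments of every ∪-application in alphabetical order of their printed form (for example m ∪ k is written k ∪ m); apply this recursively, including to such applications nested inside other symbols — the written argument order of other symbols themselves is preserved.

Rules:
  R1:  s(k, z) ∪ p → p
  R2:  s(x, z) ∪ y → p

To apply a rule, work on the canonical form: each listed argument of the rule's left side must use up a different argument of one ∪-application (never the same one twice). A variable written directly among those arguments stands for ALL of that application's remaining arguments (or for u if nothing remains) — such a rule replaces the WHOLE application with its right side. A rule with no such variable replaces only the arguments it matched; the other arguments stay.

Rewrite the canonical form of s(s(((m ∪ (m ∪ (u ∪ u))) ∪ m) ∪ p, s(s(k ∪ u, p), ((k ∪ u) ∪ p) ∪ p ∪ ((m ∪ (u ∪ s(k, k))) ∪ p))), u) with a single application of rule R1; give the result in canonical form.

Answer: s(s(m ∪ m ∪ m ∪ p, s(s(k, p), k ∪ m ∪ p ∪ p ∪ p)), u)

Derivation:
Canonical form:  s(s(m ∪ m ∪ m ∪ p, s(s(k, p), k ∪ m ∪ p ∪ p ∪ p ∪ s(k, k))), u)
Match R1:  consume p, s(k, k);  z := k
Giving:  s(s(m ∪ m ∪ m ∪ p, s(s(k, p), k ∪ m ∪ p ∪ p ∪ p)), u)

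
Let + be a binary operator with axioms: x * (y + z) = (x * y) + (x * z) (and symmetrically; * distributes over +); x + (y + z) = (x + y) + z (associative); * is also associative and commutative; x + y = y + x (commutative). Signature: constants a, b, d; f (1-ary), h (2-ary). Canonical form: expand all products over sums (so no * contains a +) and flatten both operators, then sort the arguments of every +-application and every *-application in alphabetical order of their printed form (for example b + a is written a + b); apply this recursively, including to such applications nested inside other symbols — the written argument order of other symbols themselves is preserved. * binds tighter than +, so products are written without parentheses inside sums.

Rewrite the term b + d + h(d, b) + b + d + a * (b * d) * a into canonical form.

Un-nest:  b + d + h(d, b) + b + d + a * a * b * d
Sort:  a * a * b * d + b + b + d + d + h(d, b)

Answer: a * a * b * d + b + b + d + d + h(d, b)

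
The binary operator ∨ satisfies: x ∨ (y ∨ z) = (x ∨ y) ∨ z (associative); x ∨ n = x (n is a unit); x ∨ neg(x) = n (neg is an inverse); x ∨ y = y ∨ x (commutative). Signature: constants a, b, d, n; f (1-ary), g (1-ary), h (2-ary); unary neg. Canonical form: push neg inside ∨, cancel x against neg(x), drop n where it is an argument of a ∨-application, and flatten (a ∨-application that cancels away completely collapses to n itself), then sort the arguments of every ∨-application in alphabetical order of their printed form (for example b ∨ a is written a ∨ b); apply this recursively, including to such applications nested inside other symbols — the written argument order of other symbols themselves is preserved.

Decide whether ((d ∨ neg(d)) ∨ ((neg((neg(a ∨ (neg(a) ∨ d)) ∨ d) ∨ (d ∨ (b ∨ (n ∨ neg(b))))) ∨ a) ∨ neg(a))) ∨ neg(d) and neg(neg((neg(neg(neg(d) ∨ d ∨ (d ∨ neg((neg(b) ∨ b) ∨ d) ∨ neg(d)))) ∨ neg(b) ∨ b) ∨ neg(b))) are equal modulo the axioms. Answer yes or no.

Left:  ((d ∨ neg(d)) ∨ ((neg((neg(a ∨ (neg(a) ∨ d)) ∨ d) ∨ (d ∨ (b ∨ (n ∨ neg(b))))) ∨ a) ∨ neg(a))) ∨ neg(d)
  Push neg inside:  distribute neg over ∨ and collapse double neg
  Cancel:  a cancels; b cancels
  Collect:  neg(d) ∨ neg(d)
Right:  neg(neg((neg(neg(neg(d) ∨ d ∨ (d ∨ neg((neg(b) ∨ b) ∨ d) ∨ neg(d)))) ∨ neg(b) ∨ b) ∨ neg(b)))
  Push neg inside:  distribute neg over ∨ and collapse double neg
  Collect terms:  neg(d) ∨ neg(b)
  Order the arguments:  neg(b) ∨ neg(d)

Answer: no — neg(d) ∨ neg(d) vs neg(b) ∨ neg(d)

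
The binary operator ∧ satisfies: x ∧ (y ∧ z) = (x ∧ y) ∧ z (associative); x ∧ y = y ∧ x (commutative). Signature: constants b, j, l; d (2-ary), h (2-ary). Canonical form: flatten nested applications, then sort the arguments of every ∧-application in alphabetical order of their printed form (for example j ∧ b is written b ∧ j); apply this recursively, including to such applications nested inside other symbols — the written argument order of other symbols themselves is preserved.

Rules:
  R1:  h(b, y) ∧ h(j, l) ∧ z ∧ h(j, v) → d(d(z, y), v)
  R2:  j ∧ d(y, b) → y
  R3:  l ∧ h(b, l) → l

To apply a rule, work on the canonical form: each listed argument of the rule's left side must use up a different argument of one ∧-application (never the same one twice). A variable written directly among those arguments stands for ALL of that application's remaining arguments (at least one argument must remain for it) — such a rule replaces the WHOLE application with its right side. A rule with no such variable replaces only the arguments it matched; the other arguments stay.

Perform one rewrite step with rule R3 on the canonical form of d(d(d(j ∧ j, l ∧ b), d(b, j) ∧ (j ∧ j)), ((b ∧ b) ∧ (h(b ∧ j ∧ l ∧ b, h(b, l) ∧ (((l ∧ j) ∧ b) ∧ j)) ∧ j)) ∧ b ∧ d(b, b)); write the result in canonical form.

Canonical form:  d(d(d(j ∧ j, b ∧ l), d(b, j) ∧ j ∧ j), b ∧ b ∧ b ∧ d(b, b) ∧ h(b ∧ b ∧ j ∧ l, b ∧ h(b, l) ∧ j ∧ j ∧ l) ∧ j)
Match R3:  consume h(b, l), l
Result:  d(d(d(j ∧ j, b ∧ l), d(b, j) ∧ j ∧ j), b ∧ b ∧ b ∧ d(b, b) ∧ h(b ∧ b ∧ j ∧ l, b ∧ j ∧ j ∧ l) ∧ j)

Answer: d(d(d(j ∧ j, b ∧ l), d(b, j) ∧ j ∧ j), b ∧ b ∧ b ∧ d(b, b) ∧ h(b ∧ b ∧ j ∧ l, b ∧ j ∧ j ∧ l) ∧ j)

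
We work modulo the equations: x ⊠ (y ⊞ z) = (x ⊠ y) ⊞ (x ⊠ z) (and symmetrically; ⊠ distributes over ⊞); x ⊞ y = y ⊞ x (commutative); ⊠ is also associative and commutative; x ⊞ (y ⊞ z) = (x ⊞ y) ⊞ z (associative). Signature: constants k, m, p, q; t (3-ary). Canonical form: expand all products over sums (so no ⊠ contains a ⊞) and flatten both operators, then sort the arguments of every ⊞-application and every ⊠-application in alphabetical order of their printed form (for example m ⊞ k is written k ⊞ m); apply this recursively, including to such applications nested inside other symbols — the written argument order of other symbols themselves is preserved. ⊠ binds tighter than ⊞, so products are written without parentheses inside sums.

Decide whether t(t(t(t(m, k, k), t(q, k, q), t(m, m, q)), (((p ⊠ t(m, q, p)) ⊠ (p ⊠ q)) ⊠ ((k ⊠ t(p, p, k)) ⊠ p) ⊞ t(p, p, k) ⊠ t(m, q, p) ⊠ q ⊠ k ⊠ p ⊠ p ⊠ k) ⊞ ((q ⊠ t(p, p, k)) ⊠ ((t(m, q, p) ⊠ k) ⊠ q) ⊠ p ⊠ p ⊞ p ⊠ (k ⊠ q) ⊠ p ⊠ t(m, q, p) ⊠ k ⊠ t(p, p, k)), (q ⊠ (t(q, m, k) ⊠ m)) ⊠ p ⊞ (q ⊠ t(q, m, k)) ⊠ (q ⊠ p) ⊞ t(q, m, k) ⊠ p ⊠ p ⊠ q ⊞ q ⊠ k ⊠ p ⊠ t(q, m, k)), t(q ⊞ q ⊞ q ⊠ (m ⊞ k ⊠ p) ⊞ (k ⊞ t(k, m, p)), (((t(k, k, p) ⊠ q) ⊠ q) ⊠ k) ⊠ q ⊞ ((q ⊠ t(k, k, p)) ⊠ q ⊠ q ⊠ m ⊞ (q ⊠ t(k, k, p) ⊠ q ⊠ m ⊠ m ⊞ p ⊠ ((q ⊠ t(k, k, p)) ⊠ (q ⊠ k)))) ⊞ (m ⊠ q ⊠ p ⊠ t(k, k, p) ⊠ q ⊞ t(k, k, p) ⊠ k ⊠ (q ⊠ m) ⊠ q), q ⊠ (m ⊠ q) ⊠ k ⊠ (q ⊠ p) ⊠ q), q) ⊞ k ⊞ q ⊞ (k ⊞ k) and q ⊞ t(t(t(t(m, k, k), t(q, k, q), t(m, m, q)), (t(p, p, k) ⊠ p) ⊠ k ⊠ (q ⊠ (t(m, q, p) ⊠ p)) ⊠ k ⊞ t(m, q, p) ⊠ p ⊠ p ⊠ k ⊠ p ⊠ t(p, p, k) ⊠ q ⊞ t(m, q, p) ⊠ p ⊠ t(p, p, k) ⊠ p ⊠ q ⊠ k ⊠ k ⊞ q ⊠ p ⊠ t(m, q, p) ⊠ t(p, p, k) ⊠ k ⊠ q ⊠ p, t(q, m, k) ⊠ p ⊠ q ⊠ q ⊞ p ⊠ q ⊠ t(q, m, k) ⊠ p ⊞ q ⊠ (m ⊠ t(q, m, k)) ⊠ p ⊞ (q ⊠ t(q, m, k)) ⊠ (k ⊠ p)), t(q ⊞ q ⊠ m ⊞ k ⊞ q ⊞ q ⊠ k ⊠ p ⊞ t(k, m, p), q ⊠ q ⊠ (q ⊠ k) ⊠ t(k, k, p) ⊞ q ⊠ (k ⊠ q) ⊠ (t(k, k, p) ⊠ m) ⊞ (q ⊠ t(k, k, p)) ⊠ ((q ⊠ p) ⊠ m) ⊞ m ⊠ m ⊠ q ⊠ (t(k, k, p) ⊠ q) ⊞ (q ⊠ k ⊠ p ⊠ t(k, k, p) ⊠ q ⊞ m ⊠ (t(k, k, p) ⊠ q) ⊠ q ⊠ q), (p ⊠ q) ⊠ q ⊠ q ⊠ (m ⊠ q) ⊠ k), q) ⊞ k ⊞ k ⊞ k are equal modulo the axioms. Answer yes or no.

Left:  t(t(t(t(m, k, k), t(q, k, q), t(m, m, q)), (((p ⊠ t(m, q, p)) ⊠ (p ⊠ q)) ⊠ ((k ⊠ t(p, p, k)) ⊠ p) ⊞ t(p, p, k) ⊠ t(m, q, p) ⊠ q ⊠ k ⊠ p ⊠ p ⊠ k) ⊞ ((q ⊠ t(p, p, k)) ⊠ ((t(m, q, p) ⊠ k) ⊠ q) ⊠ p ⊠ p ⊞ p ⊠ (k ⊠ q) ⊠ p ⊠ t(m, q, p) ⊠ k ⊠ t(p, p, k)), (q ⊠ (t(q, m, k) ⊠ m)) ⊠ p ⊞ (q ⊠ t(q, m, k)) ⊠ (q ⊠ p) ⊞ t(q, m, k) ⊠ p ⊠ p ⊠ q ⊞ q ⊠ k ⊠ p ⊠ t(q, m, k)), t(q ⊞ q ⊞ q ⊠ (m ⊞ k ⊠ p) ⊞ (k ⊞ t(k, m, p)), (((t(k, k, p) ⊠ q) ⊠ q) ⊠ k) ⊠ q ⊞ ((q ⊠ t(k, k, p)) ⊠ q ⊠ q ⊠ m ⊞ (q ⊠ t(k, k, p) ⊠ q ⊠ m ⊠ m ⊞ p ⊠ ((q ⊠ t(k, k, p)) ⊠ (q ⊠ k)))) ⊞ (m ⊠ q ⊠ p ⊠ t(k, k, p) ⊠ q ⊞ t(k, k, p) ⊠ k ⊠ (q ⊠ m) ⊠ q), q ⊠ (m ⊠ q) ⊠ k ⊠ (q ⊠ p) ⊠ q), q) ⊞ k ⊞ q ⊞ (k ⊞ k)
  Distribute:  t(t(t(t(m, k, k), t(q, k, q), t(m, m, q)), k ⊠ k ⊠ p ⊠ p ⊠ q ⊠ t(m, q, p) ⊠ t(p, p, k) ⊞ k ⊠ k ⊠ p ⊠ p ⊠ q ⊠ t(m, q, p) ⊠ t(p, p, k) ⊞ k ⊠ p ⊠ p ⊠ p ⊠ q ⊠ t(m, q, p) ⊠ t(p, p, k) ⊞ k ⊠ p ⊠ p ⊠ q ⊠ q ⊠ t(m, q, p) ⊠ t(p, p, k), k ⊠ p ⊠ q ⊠ t(q, m, k) ⊞ m ⊠ p ⊠ q ⊠ t(q, m, k) ⊞ p ⊠ p ⊠ q ⊠ t(q, m, k) ⊞ p ⊠ q ⊠ q ⊠ t(q, m, k)), t(k ⊞ k ⊠ p ⊠ q ⊞ m ⊠ q ⊞ q ⊞ q ⊞ t(k, m, p), k ⊠ m ⊠ q ⊠ q ⊠ t(k, k, p) ⊞ k ⊠ p ⊠ q ⊠ q ⊠ t(k, k, p) ⊞ k ⊠ q ⊠ q ⊠ q ⊠ t(k, k, p) ⊞ m ⊠ m ⊠ q ⊠ q ⊠ t(k, k, p) ⊞ m ⊠ p ⊠ q ⊠ q ⊠ t(k, k, p) ⊞ m ⊠ q ⊠ q ⊠ q ⊠ t(k, k, p), k ⊠ m ⊠ p ⊠ q ⊠ q ⊠ q ⊠ q), q) ⊞ k ⊞ q ⊞ k ⊞ k
  Sort arguments:  k ⊞ k ⊞ k ⊞ q ⊞ t(t(t(t(m, k, k), t(q, k, q), t(m, m, q)), k ⊠ k ⊠ p ⊠ p ⊠ q ⊠ t(m, q, p) ⊠ t(p, p, k) ⊞ k ⊠ k ⊠ p ⊠ p ⊠ q ⊠ t(m, q, p) ⊠ t(p, p, k) ⊞ k ⊠ p ⊠ p ⊠ p ⊠ q ⊠ t(m, q, p) ⊠ t(p, p, k) ⊞ k ⊠ p ⊠ p ⊠ q ⊠ q ⊠ t(m, q, p) ⊠ t(p, p, k), k ⊠ p ⊠ q ⊠ t(q, m, k) ⊞ m ⊠ p ⊠ q ⊠ t(q, m, k) ⊞ p ⊠ p ⊠ q ⊠ t(q, m, k) ⊞ p ⊠ q ⊠ q ⊠ t(q, m, k)), t(k ⊞ k ⊠ p ⊠ q ⊞ m ⊠ q ⊞ q ⊞ q ⊞ t(k, m, p), k ⊠ m ⊠ q ⊠ q ⊠ t(k, k, p) ⊞ k ⊠ p ⊠ q ⊠ q ⊠ t(k, k, p) ⊞ k ⊠ q ⊠ q ⊠ q ⊠ t(k, k, p) ⊞ m ⊠ m ⊠ q ⊠ q ⊠ t(k, k, p) ⊞ m ⊠ p ⊠ q ⊠ q ⊠ t(k, k, p) ⊞ m ⊠ q ⊠ q ⊠ q ⊠ t(k, k, p), k ⊠ m ⊠ p ⊠ q ⊠ q ⊠ q ⊠ q), q)
Right:  q ⊞ t(t(t(t(m, k, k), t(q, k, q), t(m, m, q)), (t(p, p, k) ⊠ p) ⊠ k ⊠ (q ⊠ (t(m, q, p) ⊠ p)) ⊠ k ⊞ t(m, q, p) ⊠ p ⊠ p ⊠ k ⊠ p ⊠ t(p, p, k) ⊠ q ⊞ t(m, q, p) ⊠ p ⊠ t(p, p, k) ⊠ p ⊠ q ⊠ k ⊠ k ⊞ q ⊠ p ⊠ t(m, q, p) ⊠ t(p, p, k) ⊠ k ⊠ q ⊠ p, t(q, m, k) ⊠ p ⊠ q ⊠ q ⊞ p ⊠ q ⊠ t(q, m, k) ⊠ p ⊞ q ⊠ (m ⊠ t(q, m, k)) ⊠ p ⊞ (q ⊠ t(q, m, k)) ⊠ (k ⊠ p)), t(q ⊞ q ⊠ m ⊞ k ⊞ q ⊞ q ⊠ k ⊠ p ⊞ t(k, m, p), q ⊠ q ⊠ (q ⊠ k) ⊠ t(k, k, p) ⊞ q ⊠ (k ⊠ q) ⊠ (t(k, k, p) ⊠ m) ⊞ (q ⊠ t(k, k, p)) ⊠ ((q ⊠ p) ⊠ m) ⊞ m ⊠ m ⊠ q ⊠ (t(k, k, p) ⊠ q) ⊞ (q ⊠ k ⊠ p ⊠ t(k, k, p) ⊠ q ⊞ m ⊠ (t(k, k, p) ⊠ q) ⊠ q ⊠ q), (p ⊠ q) ⊠ q ⊠ q ⊠ (m ⊠ q) ⊠ k), q) ⊞ k ⊞ k ⊞ k
  Flatten:  q ⊞ t(t(t(t(m, k, k), t(q, k, q), t(m, m, q)), k ⊠ k ⊠ p ⊠ p ⊠ q ⊠ t(m, q, p) ⊠ t(p, p, k) ⊞ k ⊠ k ⊠ p ⊠ p ⊠ q ⊠ t(m, q, p) ⊠ t(p, p, k) ⊞ k ⊠ p ⊠ p ⊠ p ⊠ q ⊠ t(m, q, p) ⊠ t(p, p, k) ⊞ k ⊠ p ⊠ p ⊠ q ⊠ q ⊠ t(m, q, p) ⊠ t(p, p, k), k ⊠ p ⊠ q ⊠ t(q, m, k) ⊞ m ⊠ p ⊠ q ⊠ t(q, m, k) ⊞ p ⊠ p ⊠ q ⊠ t(q, m, k) ⊞ p ⊠ q ⊠ q ⊠ t(q, m, k)), t(k ⊞ k ⊠ p ⊠ q ⊞ m ⊠ q ⊞ q ⊞ q ⊞ t(k, m, p), k ⊠ m ⊠ q ⊠ q ⊠ t(k, k, p) ⊞ k ⊠ p ⊠ q ⊠ q ⊠ t(k, k, p) ⊞ k ⊠ q ⊠ q ⊠ q ⊠ t(k, k, p) ⊞ m ⊠ m ⊠ q ⊠ q ⊠ t(k, k, p) ⊞ m ⊠ p ⊠ q ⊠ q ⊠ t(k, k, p) ⊞ m ⊠ q ⊠ q ⊠ q ⊠ t(k, k, p), k ⊠ m ⊠ p ⊠ q ⊠ q ⊠ q ⊠ q), q) ⊞ k ⊞ k ⊞ k
  Sort arguments:  k ⊞ k ⊞ k ⊞ q ⊞ t(t(t(t(m, k, k), t(q, k, q), t(m, m, q)), k ⊠ k ⊠ p ⊠ p ⊠ q ⊠ t(m, q, p) ⊠ t(p, p, k) ⊞ k ⊠ k ⊠ p ⊠ p ⊠ q ⊠ t(m, q, p) ⊠ t(p, p, k) ⊞ k ⊠ p ⊠ p ⊠ p ⊠ q ⊠ t(m, q, p) ⊠ t(p, p, k) ⊞ k ⊠ p ⊠ p ⊠ q ⊠ q ⊠ t(m, q, p) ⊠ t(p, p, k), k ⊠ p ⊠ q ⊠ t(q, m, k) ⊞ m ⊠ p ⊠ q ⊠ t(q, m, k) ⊞ p ⊠ p ⊠ q ⊠ t(q, m, k) ⊞ p ⊠ q ⊠ q ⊠ t(q, m, k)), t(k ⊞ k ⊠ p ⊠ q ⊞ m ⊠ q ⊞ q ⊞ q ⊞ t(k, m, p), k ⊠ m ⊠ q ⊠ q ⊠ t(k, k, p) ⊞ k ⊠ p ⊠ q ⊠ q ⊠ t(k, k, p) ⊞ k ⊠ q ⊠ q ⊠ q ⊠ t(k, k, p) ⊞ m ⊠ m ⊠ q ⊠ q ⊠ t(k, k, p) ⊞ m ⊠ p ⊠ q ⊠ q ⊠ t(k, k, p) ⊞ m ⊠ q ⊠ q ⊠ q ⊠ t(k, k, p), k ⊠ m ⊠ p ⊠ q ⊠ q ⊠ q ⊠ q), q)

Answer: yes — both canonical forms are k ⊞ k ⊞ k ⊞ q ⊞ t(t(t(t(m, k, k), t(q, k, q), t(m, m, q)), k ⊠ k ⊠ p ⊠ p ⊠ q ⊠ t(m, q, p) ⊠ t(p, p, k) ⊞ k ⊠ k ⊠ p ⊠ p ⊠ q ⊠ t(m, q, p) ⊠ t(p, p, k) ⊞ k ⊠ p ⊠ p ⊠ p ⊠ q ⊠ t(m, q, p) ⊠ t(p, p, k) ⊞ k ⊠ p ⊠ p ⊠ q ⊠ q ⊠ t(m, q, p) ⊠ t(p, p, k), k ⊠ p ⊠ q ⊠ t(q, m, k) ⊞ m ⊠ p ⊠ q ⊠ t(q, m, k) ⊞ p ⊠ p ⊠ q ⊠ t(q, m, k) ⊞ p ⊠ q ⊠ q ⊠ t(q, m, k)), t(k ⊞ k ⊠ p ⊠ q ⊞ m ⊠ q ⊞ q ⊞ q ⊞ t(k, m, p), k ⊠ m ⊠ q ⊠ q ⊠ t(k, k, p) ⊞ k ⊠ p ⊠ q ⊠ q ⊠ t(k, k, p) ⊞ k ⊠ q ⊠ q ⊠ q ⊠ t(k, k, p) ⊞ m ⊠ m ⊠ q ⊠ q ⊠ t(k, k, p) ⊞ m ⊠ p ⊠ q ⊠ q ⊠ t(k, k, p) ⊞ m ⊠ q ⊠ q ⊠ q ⊠ t(k, k, p), k ⊠ m ⊠ p ⊠ q ⊠ q ⊠ q ⊠ q), q)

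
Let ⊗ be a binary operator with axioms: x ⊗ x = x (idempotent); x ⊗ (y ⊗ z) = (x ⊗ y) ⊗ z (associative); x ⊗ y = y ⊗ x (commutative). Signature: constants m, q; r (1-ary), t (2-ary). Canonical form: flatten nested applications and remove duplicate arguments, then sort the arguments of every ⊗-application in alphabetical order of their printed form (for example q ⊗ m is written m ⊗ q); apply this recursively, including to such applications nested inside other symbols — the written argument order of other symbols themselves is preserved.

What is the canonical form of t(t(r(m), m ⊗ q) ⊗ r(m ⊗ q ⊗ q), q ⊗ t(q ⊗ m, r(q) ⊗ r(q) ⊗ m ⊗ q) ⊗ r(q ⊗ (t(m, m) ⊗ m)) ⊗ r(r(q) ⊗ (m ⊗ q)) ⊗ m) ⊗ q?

Inside:  t(t(r(m), m ⊗ q) ⊗ r(m ⊗ q ⊗ q), q ⊗ t(q ⊗ m, r(q) ⊗ r(q) ⊗ m ⊗ q) ⊗ r(q ⊗ (t(m, m) ⊗ m)) ⊗ r(r(q) ⊗ (m ⊗ q)) ⊗ m)  →  t(r(m ⊗ q) ⊗ t(r(m), m ⊗ q), m ⊗ q ⊗ r(m ⊗ q ⊗ r(q)) ⊗ r(m ⊗ q ⊗ t(m, m)) ⊗ t(m ⊗ q, m ⊗ q ⊗ r(q)))
Sort:  q ⊗ t(r(m ⊗ q) ⊗ t(r(m), m ⊗ q), m ⊗ q ⊗ r(m ⊗ q ⊗ r(q)) ⊗ r(m ⊗ q ⊗ t(m, m)) ⊗ t(m ⊗ q, m ⊗ q ⊗ r(q)))

Answer: q ⊗ t(r(m ⊗ q) ⊗ t(r(m), m ⊗ q), m ⊗ q ⊗ r(m ⊗ q ⊗ r(q)) ⊗ r(m ⊗ q ⊗ t(m, m)) ⊗ t(m ⊗ q, m ⊗ q ⊗ r(q)))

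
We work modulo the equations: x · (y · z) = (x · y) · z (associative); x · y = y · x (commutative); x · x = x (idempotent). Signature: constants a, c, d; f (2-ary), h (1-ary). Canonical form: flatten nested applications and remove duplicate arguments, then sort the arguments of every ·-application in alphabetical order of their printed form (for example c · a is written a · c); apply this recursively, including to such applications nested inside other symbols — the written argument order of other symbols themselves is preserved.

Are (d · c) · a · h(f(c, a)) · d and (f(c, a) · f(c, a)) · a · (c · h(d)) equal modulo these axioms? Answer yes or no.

Answer: no — a · c · d · h(f(c, a)) vs a · c · f(c, a) · h(d)

Derivation:
Left:  (d · c) · a · h(f(c, a)) · d
  Flatten:  d · c · a · h(f(c, a)) · d
  Drop duplicates:  drop duplicate d
  Sort:  a · c · d · h(f(c, a))
Right:  (f(c, a) · f(c, a)) · a · (c · h(d))
  Un-nest:  f(c, a) · f(c, a) · a · c · h(d)
  Idempotence:  drop duplicate f(c, a)
  Sort arguments:  a · c · f(c, a) · h(d)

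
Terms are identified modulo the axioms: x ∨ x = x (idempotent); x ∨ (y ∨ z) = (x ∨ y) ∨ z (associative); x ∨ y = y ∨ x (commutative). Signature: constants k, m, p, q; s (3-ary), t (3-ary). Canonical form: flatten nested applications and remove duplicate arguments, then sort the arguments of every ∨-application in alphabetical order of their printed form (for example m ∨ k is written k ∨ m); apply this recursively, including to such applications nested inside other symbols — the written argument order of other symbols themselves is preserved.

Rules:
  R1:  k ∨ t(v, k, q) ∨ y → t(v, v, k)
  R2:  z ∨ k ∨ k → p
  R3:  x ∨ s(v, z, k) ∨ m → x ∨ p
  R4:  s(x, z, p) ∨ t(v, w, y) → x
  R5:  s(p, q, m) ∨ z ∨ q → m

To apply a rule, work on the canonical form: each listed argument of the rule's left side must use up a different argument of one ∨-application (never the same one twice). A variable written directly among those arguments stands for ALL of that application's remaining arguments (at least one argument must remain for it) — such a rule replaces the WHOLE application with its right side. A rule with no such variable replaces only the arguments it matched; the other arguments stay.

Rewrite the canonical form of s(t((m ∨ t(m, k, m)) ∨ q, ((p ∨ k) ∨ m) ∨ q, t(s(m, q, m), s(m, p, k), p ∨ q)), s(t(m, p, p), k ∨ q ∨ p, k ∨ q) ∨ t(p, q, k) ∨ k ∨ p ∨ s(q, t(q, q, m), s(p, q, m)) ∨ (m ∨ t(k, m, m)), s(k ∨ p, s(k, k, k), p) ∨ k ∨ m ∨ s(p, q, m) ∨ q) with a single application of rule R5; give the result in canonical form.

Answer: s(t(m ∨ q ∨ t(m, k, m), k ∨ m ∨ p ∨ q, t(s(m, q, m), s(m, p, k), p ∨ q)), k ∨ m ∨ p ∨ s(q, t(q, q, m), s(p, q, m)) ∨ s(t(m, p, p), k ∨ p ∨ q, k ∨ q) ∨ t(k, m, m) ∨ t(p, q, k), m)

Derivation:
Canonical form:  s(t(m ∨ q ∨ t(m, k, m), k ∨ m ∨ p ∨ q, t(s(m, q, m), s(m, p, k), p ∨ q)), k ∨ m ∨ p ∨ s(q, t(q, q, m), s(p, q, m)) ∨ s(t(m, p, p), k ∨ p ∨ q, k ∨ q) ∨ t(k, m, m) ∨ t(p, q, k), k ∨ m ∨ q ∨ s(k ∨ p, s(k, k, k), p) ∨ s(p, q, m))
Apply R5:  consuming q, s(p, q, m);  z := k ∨ m ∨ s(k ∨ p, s(k, k, k), p)
The extension variable absorbs all remaining arguments, so the whole application is rewritten.
Result:  s(t(m ∨ q ∨ t(m, k, m), k ∨ m ∨ p ∨ q, t(s(m, q, m), s(m, p, k), p ∨ q)), k ∨ m ∨ p ∨ s(q, t(q, q, m), s(p, q, m)) ∨ s(t(m, p, p), k ∨ p ∨ q, k ∨ q) ∨ t(k, m, m) ∨ t(p, q, k), m)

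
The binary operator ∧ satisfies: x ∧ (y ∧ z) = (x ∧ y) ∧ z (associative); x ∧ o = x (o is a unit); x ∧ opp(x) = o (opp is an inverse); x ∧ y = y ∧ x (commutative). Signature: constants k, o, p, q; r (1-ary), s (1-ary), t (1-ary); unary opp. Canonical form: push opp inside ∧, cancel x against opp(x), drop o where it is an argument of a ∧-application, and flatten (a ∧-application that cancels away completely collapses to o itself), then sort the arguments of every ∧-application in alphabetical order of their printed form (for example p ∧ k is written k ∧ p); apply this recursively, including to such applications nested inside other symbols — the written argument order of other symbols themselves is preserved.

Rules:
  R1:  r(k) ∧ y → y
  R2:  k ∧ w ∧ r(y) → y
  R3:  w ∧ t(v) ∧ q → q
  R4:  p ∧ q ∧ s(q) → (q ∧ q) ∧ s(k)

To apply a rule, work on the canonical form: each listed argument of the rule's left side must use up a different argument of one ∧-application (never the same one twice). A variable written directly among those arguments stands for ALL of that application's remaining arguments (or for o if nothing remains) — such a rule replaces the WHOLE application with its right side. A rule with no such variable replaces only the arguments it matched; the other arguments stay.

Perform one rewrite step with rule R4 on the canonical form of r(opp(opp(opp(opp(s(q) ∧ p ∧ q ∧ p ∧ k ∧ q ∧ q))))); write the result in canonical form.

Answer: r(k ∧ p ∧ q ∧ q ∧ q ∧ q ∧ s(k))

Derivation:
Canonical form:  r(k ∧ p ∧ p ∧ q ∧ q ∧ q ∧ s(q))
Match R4:  consume p, q, s(q)
Giving:  r(k ∧ p ∧ q ∧ q ∧ q ∧ q ∧ s(k))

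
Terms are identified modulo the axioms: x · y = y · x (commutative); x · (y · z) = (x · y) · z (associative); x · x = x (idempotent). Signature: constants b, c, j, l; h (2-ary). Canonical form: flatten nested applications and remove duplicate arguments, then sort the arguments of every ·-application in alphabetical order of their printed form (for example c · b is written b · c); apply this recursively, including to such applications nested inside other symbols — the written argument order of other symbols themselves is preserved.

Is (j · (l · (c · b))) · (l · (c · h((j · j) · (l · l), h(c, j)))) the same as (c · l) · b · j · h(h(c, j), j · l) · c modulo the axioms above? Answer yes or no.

Answer: no — b · c · h(j · l, h(c, j)) · j · l vs b · c · h(h(c, j), j · l) · j · l

Derivation:
Left:  (j · (l · (c · b))) · (l · (c · h((j · j) · (l · l), h(c, j))))
  Flatten:  j · l · c · b · l · c · h((j · j) · (l · l), h(c, j))
  Simplify inside:  h((j · j) · (l · l), h(c, j))  →  h(j · l, h(c, j))
  Idempotence:  drop duplicate l, c
  Sort arguments:  b · c · h(j · l, h(c, j)) · j · l
Right:  (c · l) · b · j · h(h(c, j), j · l) · c
  Merge nested applications:  c · l · b · j · h(h(c, j), j · l) · c
  Idempotence:  drop duplicate c
  Order the arguments:  b · c · h(h(c, j), j · l) · j · l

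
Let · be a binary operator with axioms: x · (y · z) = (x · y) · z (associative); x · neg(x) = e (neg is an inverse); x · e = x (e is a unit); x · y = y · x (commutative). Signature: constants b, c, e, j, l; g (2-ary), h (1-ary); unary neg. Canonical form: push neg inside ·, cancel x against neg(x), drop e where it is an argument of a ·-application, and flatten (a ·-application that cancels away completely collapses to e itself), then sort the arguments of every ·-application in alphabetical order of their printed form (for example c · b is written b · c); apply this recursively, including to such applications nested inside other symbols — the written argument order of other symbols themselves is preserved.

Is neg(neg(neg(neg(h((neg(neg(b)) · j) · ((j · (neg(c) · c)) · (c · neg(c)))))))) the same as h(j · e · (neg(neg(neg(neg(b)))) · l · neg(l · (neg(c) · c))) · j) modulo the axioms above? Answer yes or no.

Answer: yes — both canonical forms are h(b · j · j)

Derivation:
Left:  neg(neg(neg(neg(h((neg(neg(b)) · j) · ((j · (neg(c) · c)) · (c · neg(c))))))))
  Push neg inside:  distribute neg over · and collapse double neg
  Combine occurrences:  h(b · j · j)
Right:  h(j · e · (neg(neg(neg(neg(b)))) · l · neg(l · (neg(c) · c))) · j)
  Work inside:  j · e · (neg(neg(neg(neg(b)))) · l · neg(l · (neg(c) · c))) · j
  Push neg inside:  distribute neg over · and collapse double neg
  Inverses cancel:  l cancels; c cancels
  Collect terms:  j · j · b
  Order the arguments:  b · j · j
  Put back:  h(b · j · j)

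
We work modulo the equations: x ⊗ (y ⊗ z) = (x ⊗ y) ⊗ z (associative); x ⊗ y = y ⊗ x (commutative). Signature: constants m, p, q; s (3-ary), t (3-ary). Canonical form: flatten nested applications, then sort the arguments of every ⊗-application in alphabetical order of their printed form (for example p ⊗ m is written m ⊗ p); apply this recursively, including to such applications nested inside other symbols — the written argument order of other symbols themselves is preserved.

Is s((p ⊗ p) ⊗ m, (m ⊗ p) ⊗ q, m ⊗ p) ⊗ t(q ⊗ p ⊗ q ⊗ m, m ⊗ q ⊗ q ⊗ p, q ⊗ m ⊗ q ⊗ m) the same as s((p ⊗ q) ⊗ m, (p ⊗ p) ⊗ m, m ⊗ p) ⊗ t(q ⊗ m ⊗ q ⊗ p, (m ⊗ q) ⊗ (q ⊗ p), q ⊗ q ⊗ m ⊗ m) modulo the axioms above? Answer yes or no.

Left:  s((p ⊗ p) ⊗ m, (m ⊗ p) ⊗ q, m ⊗ p) ⊗ t(q ⊗ p ⊗ q ⊗ m, m ⊗ q ⊗ q ⊗ p, q ⊗ m ⊗ q ⊗ m)
  Canonicalize subterm:  s((p ⊗ p) ⊗ m, (m ⊗ p) ⊗ q, m ⊗ p)  →  s(m ⊗ p ⊗ p, m ⊗ p ⊗ q, m ⊗ p)
  Simplify inside:  t(q ⊗ p ⊗ q ⊗ m, m ⊗ q ⊗ q ⊗ p, q ⊗ m ⊗ q ⊗ m)  →  t(m ⊗ p ⊗ q ⊗ q, m ⊗ p ⊗ q ⊗ q, m ⊗ m ⊗ q ⊗ q)
  Sort:  s(m ⊗ p ⊗ p, m ⊗ p ⊗ q, m ⊗ p) ⊗ t(m ⊗ p ⊗ q ⊗ q, m ⊗ p ⊗ q ⊗ q, m ⊗ m ⊗ q ⊗ q)
Right:  s((p ⊗ q) ⊗ m, (p ⊗ p) ⊗ m, m ⊗ p) ⊗ t(q ⊗ m ⊗ q ⊗ p, (m ⊗ q) ⊗ (q ⊗ p), q ⊗ q ⊗ m ⊗ m)
  Simplify inside:  s((p ⊗ q) ⊗ m, (p ⊗ p) ⊗ m, m ⊗ p)  →  s(m ⊗ p ⊗ q, m ⊗ p ⊗ p, m ⊗ p)
  Simplify inside:  t(q ⊗ m ⊗ q ⊗ p, (m ⊗ q) ⊗ (q ⊗ p), q ⊗ q ⊗ m ⊗ m)  →  t(m ⊗ p ⊗ q ⊗ q, m ⊗ p ⊗ q ⊗ q, m ⊗ m ⊗ q ⊗ q)
  Order the arguments:  s(m ⊗ p ⊗ q, m ⊗ p ⊗ p, m ⊗ p) ⊗ t(m ⊗ p ⊗ q ⊗ q, m ⊗ p ⊗ q ⊗ q, m ⊗ m ⊗ q ⊗ q)

Answer: no — s(m ⊗ p ⊗ p, m ⊗ p ⊗ q, m ⊗ p) ⊗ t(m ⊗ p ⊗ q ⊗ q, m ⊗ p ⊗ q ⊗ q, m ⊗ m ⊗ q ⊗ q) vs s(m ⊗ p ⊗ q, m ⊗ p ⊗ p, m ⊗ p) ⊗ t(m ⊗ p ⊗ q ⊗ q, m ⊗ p ⊗ q ⊗ q, m ⊗ m ⊗ q ⊗ q)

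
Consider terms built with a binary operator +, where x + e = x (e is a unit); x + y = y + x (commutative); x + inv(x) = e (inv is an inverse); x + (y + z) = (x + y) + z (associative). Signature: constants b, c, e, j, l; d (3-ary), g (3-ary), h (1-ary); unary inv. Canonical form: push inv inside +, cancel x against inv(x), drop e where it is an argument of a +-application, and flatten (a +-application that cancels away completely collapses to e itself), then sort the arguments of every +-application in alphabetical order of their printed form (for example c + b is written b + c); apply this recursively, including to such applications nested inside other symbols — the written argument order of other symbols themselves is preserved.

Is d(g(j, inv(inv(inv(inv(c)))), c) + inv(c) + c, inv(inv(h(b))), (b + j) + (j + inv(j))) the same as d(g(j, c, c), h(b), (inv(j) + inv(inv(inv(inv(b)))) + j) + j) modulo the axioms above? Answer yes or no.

Left:  d(g(j, inv(inv(inv(inv(c)))), c) + inv(c) + c, inv(inv(h(b))), (b + j) + (j + inv(j)))
  Focus inside:  g(j, inv(inv(inv(inv(c)))), c) + inv(c) + c
  Push inv inside:  distribute inv over + and collapse double inv
  Cancel inverse pairs:  c cancels
  Collect terms:  g(j, c, c)
  Rebuild:  d(g(j, c, c), h(b), b + j)
Right:  d(g(j, c, c), h(b), (inv(j) + inv(inv(inv(inv(b)))) + j) + j)
  Work inside:  (inv(j) + inv(inv(inv(inv(b)))) + j) + j
  Push inv inside:  distribute inv over + and collapse double inv
  Combine occurrences:  j + b
  Sort:  b + j
  Put back:  d(g(j, c, c), h(b), b + j)

Answer: yes — both canonical forms are d(g(j, c, c), h(b), b + j)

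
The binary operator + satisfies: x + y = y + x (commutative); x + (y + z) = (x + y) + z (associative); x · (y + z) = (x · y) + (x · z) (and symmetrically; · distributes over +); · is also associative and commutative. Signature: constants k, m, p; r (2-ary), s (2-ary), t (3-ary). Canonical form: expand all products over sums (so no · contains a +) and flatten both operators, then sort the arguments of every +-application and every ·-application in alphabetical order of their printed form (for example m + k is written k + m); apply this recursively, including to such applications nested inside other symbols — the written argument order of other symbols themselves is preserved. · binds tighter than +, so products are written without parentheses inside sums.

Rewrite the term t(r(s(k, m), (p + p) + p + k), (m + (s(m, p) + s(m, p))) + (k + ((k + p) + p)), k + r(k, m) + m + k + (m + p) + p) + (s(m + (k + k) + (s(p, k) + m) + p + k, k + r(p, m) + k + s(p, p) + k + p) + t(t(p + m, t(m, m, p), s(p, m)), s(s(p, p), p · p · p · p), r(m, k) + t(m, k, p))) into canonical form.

Flatten:  t(r(s(k, m), k + p + p + p), k + k + m + p + p + s(m, p) + s(m, p), k + k + m + m + p + p + r(k, m)) + s(k + k + k + m + m + p + s(p, k), k + k + k + p + r(p, m) + s(p, p)) + t(t(m + p, t(m, m, p), s(p, m)), s(s(p, p), p · p · p · p), r(m, k) + t(m, k, p))
Sort arguments:  s(k + k + k + m + m + p + s(p, k), k + k + k + p + r(p, m) + s(p, p)) + t(r(s(k, m), k + p + p + p), k + k + m + p + p + s(m, p) + s(m, p), k + k + m + m + p + p + r(k, m)) + t(t(m + p, t(m, m, p), s(p, m)), s(s(p, p), p · p · p · p), r(m, k) + t(m, k, p))

Answer: s(k + k + k + m + m + p + s(p, k), k + k + k + p + r(p, m) + s(p, p)) + t(r(s(k, m), k + p + p + p), k + k + m + p + p + s(m, p) + s(m, p), k + k + m + m + p + p + r(k, m)) + t(t(m + p, t(m, m, p), s(p, m)), s(s(p, p), p · p · p · p), r(m, k) + t(m, k, p))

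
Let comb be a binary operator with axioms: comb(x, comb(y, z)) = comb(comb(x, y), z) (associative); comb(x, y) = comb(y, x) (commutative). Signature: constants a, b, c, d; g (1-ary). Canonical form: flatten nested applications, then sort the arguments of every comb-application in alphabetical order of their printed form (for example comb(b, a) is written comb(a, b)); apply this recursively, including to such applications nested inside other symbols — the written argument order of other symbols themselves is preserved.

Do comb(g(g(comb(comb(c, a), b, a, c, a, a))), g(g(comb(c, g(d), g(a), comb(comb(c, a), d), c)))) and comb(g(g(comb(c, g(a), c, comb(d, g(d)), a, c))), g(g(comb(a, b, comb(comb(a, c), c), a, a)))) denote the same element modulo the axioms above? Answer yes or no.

Left:  comb(g(g(comb(comb(c, a), b, a, c, a, a))), g(g(comb(c, g(d), g(a), comb(comb(c, a), d), c))))
  Simplify inside:  g(g(comb(comb(c, a), b, a, c, a, a)))  →  g(g(comb(a, a, a, a, b, c, c)))
  Inside:  g(g(comb(c, g(d), g(a), comb(comb(c, a), d), c)))  →  g(g(comb(a, c, c, c, d, g(a), g(d))))
  Sort:  comb(g(g(comb(a, a, a, a, b, c, c))), g(g(comb(a, c, c, c, d, g(a), g(d)))))
Right:  comb(g(g(comb(c, g(a), c, comb(d, g(d)), a, c))), g(g(comb(a, b, comb(comb(a, c), c), a, a))))
  Inside:  g(g(comb(c, g(a), c, comb(d, g(d)), a, c)))  →  g(g(comb(a, c, c, c, d, g(a), g(d))))
  Simplify inside:  g(g(comb(a, b, comb(comb(a, c), c), a, a)))  →  g(g(comb(a, a, a, a, b, c, c)))
  Sort arguments:  comb(g(g(comb(a, a, a, a, b, c, c))), g(g(comb(a, c, c, c, d, g(a), g(d)))))

Answer: yes — both canonical forms are comb(g(g(comb(a, a, a, a, b, c, c))), g(g(comb(a, c, c, c, d, g(a), g(d)))))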